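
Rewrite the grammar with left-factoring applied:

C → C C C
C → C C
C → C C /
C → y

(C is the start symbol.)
Left-factoring transforms A → αβ₁ | αβ₂ into A → αA' and A' → β₁ | β₂
(α is the longest common prefix among the alternatives). Repeat until
no nonterminal has two alternatives with a common prefix.

Round 1: C has alternatives sharing prefix 'C C'. Introduce C': C → C C C'
  Add: C' → C
  Add: C' → ε
  Add: C' → /

No remaining common prefixes — done.

Resulting grammar:
C → C C C'
C' → C
C' → ε
C' → /
C → y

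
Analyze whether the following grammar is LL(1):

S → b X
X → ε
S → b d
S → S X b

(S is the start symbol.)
A grammar is LL(1) if for each non-terminal N with multiple productions, the predict sets of those productions are pairwise disjoint, where PREDICT(N → α) = (FIRST(α) \ {ε}) ∪ (FOLLOW(N) if α ⇒* ε).

Relevant sets:
  FIRST(S) = { 'b' }

For S:
  PREDICT(S → b X) = { 'b' }
  PREDICT(S → b d) = { 'b' }
  PREDICT(S → S X b) = { 'b' }
X has a single production, so nothing to check there.

Conflict found: Predict set conflict for S: { 'b' }
The grammar is NOT LL(1).

Answer: No. Predict set conflict for S: { 'b' }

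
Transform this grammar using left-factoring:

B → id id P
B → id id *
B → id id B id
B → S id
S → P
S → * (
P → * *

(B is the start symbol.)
Left-factoring transforms A → αβ₁ | αβ₂ into A → αA' and A' → β₁ | β₂
(α is the longest common prefix among the alternatives). Repeat until
no nonterminal has two alternatives with a common prefix.

Round 1: B has alternatives sharing prefix 'id id'. Introduce B': B → id id B'
  Add: B' → P
  Add: B' → *
  Add: B' → B id

No remaining common prefixes — done.

Resulting grammar:
B → id id B'
B' → P
B' → *
B' → B id
B → S id
S → P
S → * (
P → * *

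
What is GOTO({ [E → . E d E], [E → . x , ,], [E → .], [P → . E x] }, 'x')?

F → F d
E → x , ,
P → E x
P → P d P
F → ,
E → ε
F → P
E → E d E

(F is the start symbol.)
{ [E → x . , ,] }

GOTO(I, 'x') = CLOSURE({ [A → αX.β] : [A → α.Xβ] ∈ I, X = 'x' })

Items with dot before 'x', with the dot advanced:
  [E → . x , ,] → [E → x . , ,]
Closure adds nothing (no advanced item has the dot before a non-terminal).

GOTO = { [E → x . , ,] }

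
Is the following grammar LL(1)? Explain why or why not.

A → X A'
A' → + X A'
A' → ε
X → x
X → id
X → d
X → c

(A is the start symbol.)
Yes, the grammar is LL(1).

Relevant sets:
  FOLLOW(A') = { $ }

For A':
  PREDICT(A' → '+' X A') = { '+' }
  PREDICT(A' → ε) = { $ }
For X:
  PREDICT(X → x) = { 'x' }
  PREDICT(X → id) = { 'id' }
  PREDICT(X → d) = { 'd' }
  PREDICT(X → c) = { 'c' }
A has a single production, so nothing to check there.

All predict sets are disjoint. The grammar IS LL(1).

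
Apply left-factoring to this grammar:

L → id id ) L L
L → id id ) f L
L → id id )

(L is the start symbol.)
L → id id ) L'
L' → L L
L' → f L
L' → ε

Left-factoring transforms A → αβ₁ | αβ₂ into A → αA' and A' → β₁ | β₂
(α is the longest common prefix among the alternatives). Repeat until
no nonterminal has two alternatives with a common prefix.

Round 1: L has alternatives sharing prefix 'id id )'. Introduce L': L → id id ) L'
  Add: L' → L L
  Add: L' → f L
  Add: L' → ε

No remaining common prefixes — done.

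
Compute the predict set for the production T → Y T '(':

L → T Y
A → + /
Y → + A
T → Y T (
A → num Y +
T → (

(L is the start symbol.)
PREDICT(T → Y T '(') = (FIRST(RHS) \ {ε}) ∪ (FOLLOW(T) if ε ∈ FIRST(RHS), i.e. RHS ⇒* ε)
FIRST(Y) = { '+' }
FIRST(Y T '(') = { '+' }
ε ∉ FIRST(Y T '('), so FOLLOW(T) is not added.
PREDICT(T → Y T '(') = { '+' }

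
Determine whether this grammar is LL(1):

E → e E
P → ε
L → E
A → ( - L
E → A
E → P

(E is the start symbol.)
A grammar is LL(1) if for each non-terminal N with multiple productions, the predict sets of those productions are pairwise disjoint, where PREDICT(N → α) = (FIRST(α) \ {ε}) ∪ (FOLLOW(N) if α ⇒* ε).

Relevant sets:
  FIRST(A) = { '(' }
  FIRST(P) = { ε }
  FOLLOW(E) = { $ }

For E:
  PREDICT(E → e E) = { 'e' }
  PREDICT(E → A) = { '(' }
  PREDICT(E → P) = { $ }
P, L, A have a single production, so nothing to check there.

All predict sets are disjoint. The grammar IS LL(1).

Answer: Yes, the grammar is LL(1).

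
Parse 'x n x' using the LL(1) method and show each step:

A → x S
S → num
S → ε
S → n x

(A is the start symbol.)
LL(1) parsing maintains a stack (initially the start symbol over $) and the input. At each step: if the stack top is a terminal, match it against the current input token; if it is a non-terminal N, replace it with the RHS of M[N, lookahead] (the unique production whose predict set contains the lookahead).

Stack is shown with the top on the left.

Stack  Input    Action
----------------------
A $    x n x $  output A → x S
x S $  x n x $  match 'x'
S $    n x $    output S → n x
n x $  n x $    match 'n'
x $    x $      match 'x'
$      $        accept

The string is accepted.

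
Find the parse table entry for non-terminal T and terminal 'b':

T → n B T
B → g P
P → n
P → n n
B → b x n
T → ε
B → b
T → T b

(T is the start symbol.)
To find M[T, 'b'], we find productions for T where 'b' is in the predict set (PREDICT(N → α) = (FIRST(α) \ {ε}) ∪ (FOLLOW(N) if α ⇒* ε)).

Relevant sets:
  FIRST(T) = { 'b', 'n', ε }
  FOLLOW(T) = { $, 'b' }

T → n B T: PREDICT = { 'n' }
T → ε: PREDICT = { $, 'b' }
  'b' is in predict set, so this production goes in M[T, 'b']
T → T b: PREDICT = { 'b', 'n' }
  'b' is in predict set, so this production goes in M[T, 'b']

M[T, 'b'] = T → ε, T → T b  (a multiply-defined cell — the grammar is not LL(1))

Answer: T → ε, T → T b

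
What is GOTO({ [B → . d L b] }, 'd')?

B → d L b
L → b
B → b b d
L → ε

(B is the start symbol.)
{ [B → d . L b], [L → . b], [L → .] }

GOTO(I, 'd') = CLOSURE({ [A → αX.β] : [A → α.Xβ] ∈ I, X = 'd' })

Items with dot before 'd', with the dot advanced:
  [B → . d L b] → [B → d . L b]
Closure of the advanced items:
  [B → d . L b] has the dot before L: add [L → . b], [L → .]

GOTO = { [B → d . L b], [L → . b], [L → .] }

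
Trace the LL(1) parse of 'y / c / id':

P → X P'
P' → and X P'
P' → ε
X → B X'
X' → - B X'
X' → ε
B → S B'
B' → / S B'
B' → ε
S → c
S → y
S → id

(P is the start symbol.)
Stack is shown with the top on the left.

Stack           Input         Action
------------------------------------
P $             y / c / id $  output P → X P'
X P' $          y / c / id $  output X → B X'
B X' P' $       y / c / id $  output B → S B'
S B' X' P' $    y / c / id $  output S → y
y B' X' P' $    y / c / id $  match 'y'
B' X' P' $      / c / id $    output B' → / S B'
/ S B' X' P' $  / c / id $    match '/'
S B' X' P' $    c / id $      output S → c
c B' X' P' $    c / id $      match 'c'
B' X' P' $      / id $        output B' → / S B'
/ S B' X' P' $  / id $        match '/'
S B' X' P' $    id $          output S → id
id B' X' P' $   id $          match 'id'
B' X' P' $      $             output B' → ε
X' P' $         $             output X' → ε
P' $            $             output P' → ε
$               $             accept

The string is accepted.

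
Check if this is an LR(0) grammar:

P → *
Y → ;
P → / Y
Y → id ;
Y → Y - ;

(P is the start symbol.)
No. Shift-reduce conflict between [P → / Y .] and [Y → Y . - ;]

Augment with P' → P and build the canonical LR(0) collection (I0 = CLOSURE({[P' → . P]}), then GOTO on every symbol after a dot until no new states appear). It has 10 states:
  I0: { [P → . *], [P → . / Y], [P' → . P] }  — shift
  I1: { [P → * .] }  — reduce
  I2: { [P → / . Y], [Y → . ;], [Y → . Y - ;], [Y → . id ;] }  — shift
  I3: { [P' → P .] }  — accept
  I4: { [Y → ; .] }  — reduce
  I5: { [P → / Y .], [Y → Y . - ;] }  — shift, reduce
  I6: { [Y → id . ;] }  — shift
  I7: { [Y → id ; .] }  — reduce
  I8: { [Y → Y - . ;] }  — shift
  I9: { [Y → Y - ; .] }  — reduce

Conflict in state I5:
  Shift-reduce conflict between [P → / Y .] and [Y → Y . - ;]
So the grammar is NOT LR(0).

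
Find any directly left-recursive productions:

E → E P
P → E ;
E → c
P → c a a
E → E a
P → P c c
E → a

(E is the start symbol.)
Yes, E, P are left-recursive

E → E P: LEFT RECURSIVE (starts with E)
P → E ;: starts with E
E → c: starts with c
P → c a a: starts with c
E → E a: LEFT RECURSIVE (starts with E)
P → P c c: LEFT RECURSIVE (starts with P)
E → a: starts with a

The grammar has direct left recursion on: E, P.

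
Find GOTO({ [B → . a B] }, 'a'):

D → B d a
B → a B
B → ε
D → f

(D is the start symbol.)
{ [B → . a B], [B → .], [B → a . B] }

GOTO(I, 'a') = CLOSURE({ [A → αX.β] : [A → α.Xβ] ∈ I, X = 'a' })

Items with dot before 'a', with the dot advanced:
  [B → . a B] → [B → a . B]
Closure of the advanced items:
  [B → a . B] has the dot before B: add [B → . a B], [B → .]

GOTO = { [B → . a B], [B → .], [B → a . B] }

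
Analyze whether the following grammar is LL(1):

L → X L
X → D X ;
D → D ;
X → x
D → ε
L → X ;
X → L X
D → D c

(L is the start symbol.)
No. Predict set conflict for L: { ';', 'c', 'x' }

Relevant sets:
  FIRST(X) = { ';', 'c', 'x' }
  FIRST(D) = { ';', 'c', ε }
  FIRST(L) = { ';', 'c', 'x' }
  FOLLOW(D) = { ';', 'c', 'x' }

For L:
  PREDICT(L → X L) = { ';', 'c', 'x' }
  PREDICT(L → X ';') = { ';', 'c', 'x' }
For X:
  PREDICT(X → D X ';') = { ';', 'c', 'x' }
  PREDICT(X → x) = { 'x' }
  PREDICT(X → L X) = { ';', 'c', 'x' }
For D:
  PREDICT(D → D ';') = { ';', 'c' }
  PREDICT(D → ε) = { ';', 'c', 'x' }
  PREDICT(D → D c) = { ';', 'c' }

Conflict found: Predict set conflict for L: { ';', 'c', 'x' }
The grammar is NOT LL(1).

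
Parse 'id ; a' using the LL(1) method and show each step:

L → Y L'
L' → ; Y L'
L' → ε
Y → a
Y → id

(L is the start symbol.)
LL(1) parsing maintains a stack (initially the start symbol over $) and the input. At each step: if the stack top is a terminal, match it against the current input token; if it is a non-terminal N, replace it with the RHS of M[N, lookahead] (the unique production whose predict set contains the lookahead).

Stack is shown with the top on the left.

Stack     Input     Action
--------------------------
L $       id ; a $  output L → Y L'
Y L' $    id ; a $  output Y → id
id L' $   id ; a $  match 'id'
L' $      ; a $     output L' → ; Y L'
; Y L' $  ; a $     match ';'
Y L' $    a $       output Y → a
a L' $    a $       match 'a'
L' $      $         output L' → ε
$         $         accept

The string is accepted.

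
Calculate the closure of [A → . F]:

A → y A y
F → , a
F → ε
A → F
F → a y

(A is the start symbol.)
{ [A → . F], [F → . , a], [F → . a y], [F → .] }

To compute CLOSURE, for each item [A → α.Bβ] where B is a non-terminal, add [B → .γ] for all productions B → γ; repeat for the newly added items until nothing changes.

Start with: [A → . F]
  [A → . F] has the dot before F: add [F → . , a], [F → .], [F → . a y]
No further items can be added.

CLOSURE = { [A → . F], [F → . , a], [F → . a y], [F → .] }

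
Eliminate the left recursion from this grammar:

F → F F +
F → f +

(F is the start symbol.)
F → f + F'
F' → F + F'
F' → ε

F is directly left-recursive. The standard transformation for
  A → A α₁ | ... | A α_m | β₁ | ... | β_n
is
  A  → β₁ A' | ... | β_n A'
  A' → α₁ A' | ... | α_m A' | ε

F → f + becomes F → f + F'
F → F F + becomes F' → F + F'
Add F' → ε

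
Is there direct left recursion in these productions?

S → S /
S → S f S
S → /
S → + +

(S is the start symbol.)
Yes, S is left-recursive

Direct left recursion occurs when N → N α for some non-terminal N (the right-hand side begins with the left-hand side itself).

S → S /: LEFT RECURSIVE (starts with S)
S → S f S: LEFT RECURSIVE (starts with S)
S → /: starts with '/'
S → + +: starts with '+'

The grammar has direct left recursion on: S.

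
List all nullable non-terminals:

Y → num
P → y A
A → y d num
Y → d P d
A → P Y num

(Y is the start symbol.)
There are no ε-productions, so no non-terminal can derive ε.
No non-terminals are nullable.

Answer: None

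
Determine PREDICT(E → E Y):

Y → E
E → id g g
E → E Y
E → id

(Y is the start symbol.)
PREDICT(E → E Y) = (FIRST(RHS) \ {ε}) ∪ (FOLLOW(E) if ε ∈ FIRST(RHS), i.e. RHS ⇒* ε)
FIRST(E) = { 'id' }
FIRST(E Y) = { 'id' }
ε ∉ FIRST(E Y), so FOLLOW(E) is not added.
PREDICT(E → E Y) = { 'id' }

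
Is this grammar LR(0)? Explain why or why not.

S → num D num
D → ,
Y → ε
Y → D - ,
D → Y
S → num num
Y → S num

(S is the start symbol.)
No. Shift-reduce conflict between [Y → .] and [D → . ,]

A grammar is LR(0) if no state in the canonical LR(0) collection has:
  - both a shift item (dot before a terminal) and a complete item (shift-reduce conflict), or
  - two or more complete items (reduce-reduce conflict; the accept item [S' → S .] counts as a complete item here).

Augment with S' → S and build the canonical LR(0) collection (I0 = CLOSURE({[S' → . S]}), then GOTO on every symbol after a dot until no new states appear). It has 12 states:
  I0: { [S → . num D num], [S → . num num], [S' → . S] }  — shift
  I1: { [S' → S .] }  — accept
  I2: { [D → . ,], [D → . Y], [S → . num D num], [S → . num num], [S → num . D num], [S → num . num], [Y → . D - ,], [Y → . S num], [Y → .] }  — shift, reduce
  I3: { [D → , .] }  — reduce
  I4: { [S → num D . num], [Y → D . - ,] }  — shift
  I5: { [Y → S . num] }  — shift
  I6: { [D → Y .] }  — reduce
  I7: { [D → . ,], [D → . Y], [S → . num D num], [S → . num num], [S → num . D num], [S → num . num], [S → num num .], [Y → . D - ,], [Y → . S num], [Y → .] }  — shift, 2 reduces
  I8: { [Y → S num .] }  — reduce
  I9: { [Y → D - . ,] }  — shift
  I10: { [S → num D num .] }  — reduce
  I11: { [Y → D - , .] }  — reduce

Conflict in state I2:
  Shift-reduce conflict between [Y → .] and [D → . ,]
So the grammar is NOT LR(0).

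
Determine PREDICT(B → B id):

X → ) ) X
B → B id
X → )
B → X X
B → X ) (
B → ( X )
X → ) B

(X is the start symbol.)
PREDICT(B → B id) = (FIRST(RHS) \ {ε}) ∪ (FOLLOW(B) if ε ∈ FIRST(RHS), i.e. RHS ⇒* ε)
FIRST(B) = { '(', ')' }
FIRST(B id) = { '(', ')' }
ε ∉ FIRST(B id), so FOLLOW(B) is not added.
PREDICT(B → B id) = { '(', ')' }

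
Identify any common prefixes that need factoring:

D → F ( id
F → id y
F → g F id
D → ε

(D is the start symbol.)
No, left-factoring is not needed

Left-factoring is needed when two productions for the same non-terminal
share a common prefix on the right-hand side.

Productions for D:
  D → F ( id
  D → ε
Productions for F:
  F → id y
  F → g F id

No common prefixes found.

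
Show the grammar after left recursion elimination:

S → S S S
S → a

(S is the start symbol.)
S is directly left-recursive. The standard transformation for
  A → A α₁ | ... | A α_m | β₁ | ... | β_n
is
  A  → β₁ A' | ... | β_n A'
  A' → α₁ A' | ... | α_m A' | ε

S → a becomes S → a S'
S → S S S becomes S' → S S S'
Add S' → ε

Resulting grammar:
S → a S'
S' → S S S'
S' → ε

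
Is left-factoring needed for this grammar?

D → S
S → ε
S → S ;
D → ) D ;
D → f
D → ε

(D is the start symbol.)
No, left-factoring is not needed

Left-factoring is needed when two productions for the same non-terminal
share a common prefix on the right-hand side.

Productions for D:
  D → S
  D → ) D ;
  D → f
  D → ε
Productions for S:
  S → ε
  S → S ;

No common prefixes found.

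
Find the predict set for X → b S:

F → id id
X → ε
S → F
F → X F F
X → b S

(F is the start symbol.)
PREDICT(X → b S) = (FIRST(RHS) \ {ε}) ∪ (FOLLOW(X) if ε ∈ FIRST(RHS), i.e. RHS ⇒* ε)
FIRST(b S) = { 'b' }
ε ∉ FIRST(b S), so FOLLOW(X) is not added.
PREDICT(X → b S) = { 'b' }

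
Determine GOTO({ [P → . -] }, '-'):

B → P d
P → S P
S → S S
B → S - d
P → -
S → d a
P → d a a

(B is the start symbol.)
{ [P → - .] }

GOTO(I, '-') = CLOSURE({ [A → αX.β] : [A → α.Xβ] ∈ I, X = '-' })

Items with dot before '-', with the dot advanced:
  [P → . -] → [P → - .]
Closure adds nothing (no advanced item has the dot before a non-terminal).

GOTO = { [P → - .] }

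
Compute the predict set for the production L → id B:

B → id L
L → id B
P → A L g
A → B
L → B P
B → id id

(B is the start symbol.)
{ 'id' }

PREDICT(L → id B) = (FIRST(RHS) \ {ε}) ∪ (FOLLOW(L) if ε ∈ FIRST(RHS), i.e. RHS ⇒* ε)
FIRST(id B) = { 'id' }
ε ∉ FIRST(id B), so FOLLOW(L) is not added.
PREDICT(L → id B) = { 'id' }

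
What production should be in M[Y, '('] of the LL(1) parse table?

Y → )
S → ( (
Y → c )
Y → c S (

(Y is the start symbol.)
To find M[Y, '('], we find productions for Y where '(' is in the predict set (PREDICT(N → α) = (FIRST(α) \ {ε}) ∪ (FOLLOW(N) if α ⇒* ε)).

Y → ): PREDICT = { ')' }
Y → c ): PREDICT = { 'c' }
Y → c S (: PREDICT = { 'c' }

M[Y, '('] is empty (no production applies)

Answer: Empty (error entry)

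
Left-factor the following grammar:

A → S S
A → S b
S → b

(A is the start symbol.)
Left-factoring transforms A → αβ₁ | αβ₂ into A → αA' and A' → β₁ | β₂
(α is the longest common prefix among the alternatives). Repeat until
no nonterminal has two alternatives with a common prefix.

Round 1: A has alternatives sharing prefix 'S'. Introduce A': A → S A'
  Add: A' → S
  Add: A' → b

No remaining common prefixes — done.

Resulting grammar:
A → S A'
A' → S
A' → b
S → b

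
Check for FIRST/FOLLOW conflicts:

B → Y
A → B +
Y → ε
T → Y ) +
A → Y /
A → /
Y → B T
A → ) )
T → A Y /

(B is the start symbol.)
Nullable non-terminals: B, Y.
FIRST sets used below: FIRST(B) = { ')', '+', '/', ε }, FIRST(T) = { ')', '+', '/' }
B has a nullable alternative but only one production, so nothing to check.

Y: nullable alternative(s) Y → ε; FOLLOW(Y) = { $, ')', '+', '/' }
  Y → ε: FIRST \ {ε} = { } — this is the only nullable alternative, skip
  Y → B T: FIRST \ {ε} = { ')', '+', '/' } — overlaps FOLLOW(Y) on { ')', '+', '/' }: CONFLICT

A, T have no nullable alternative, so no FIRST/FOLLOW check is needed there.

So the grammar has 1 FIRST/FOLLOW conflict (marked CONFLICT above).

Answer: Yes. Y → B T with FOLLOW(Y) on { ')', '+', '/' }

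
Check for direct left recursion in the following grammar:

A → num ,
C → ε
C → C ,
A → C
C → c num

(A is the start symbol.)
A → num ,: starts with num
C → ε: starts with ε
C → C ,: LEFT RECURSIVE (starts with C)
A → C: starts with C
C → c num: starts with c

The grammar has direct left recursion on: C.

Answer: Yes, C is left-recursive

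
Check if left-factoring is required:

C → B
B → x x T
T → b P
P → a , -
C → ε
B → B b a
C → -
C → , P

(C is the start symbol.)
Left-factoring is needed when two productions for the same non-terminal
share a common prefix on the right-hand side.

Productions for C:
  C → B
  C → ε
  C → -
  C → , P
Productions for B:
  B → x x T
  B → B b a

No common prefixes found.

Answer: No, left-factoring is not needed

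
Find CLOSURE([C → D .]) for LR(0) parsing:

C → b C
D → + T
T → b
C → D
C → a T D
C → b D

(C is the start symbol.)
Start with: [C → D .]
The dot is at the end, so nothing is added.

CLOSURE = { [C → D .] }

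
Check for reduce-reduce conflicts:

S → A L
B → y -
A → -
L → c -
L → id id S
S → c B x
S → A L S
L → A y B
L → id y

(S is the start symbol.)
Augment with S' → S and build the canonical LR(0) collection (I0 = CLOSURE({[S' → . S]}), then GOTO on every symbol after a dot until no new states appear). It has 20 states:
  I0: { [A → . -], [S → . A L S], [S → . A L], [S → . c B x], [S' → . S] }  — shift
  I1: { [A → - .] }  — reduce
  I2: { [A → . -], [L → . A y B], [L → . c -], [L → . id id S], [L → . id y], [S → A . L S], [S → A . L] }  — shift
  I3: { [S' → S .] }  — accept
  I4: { [B → . y -], [S → c . B x] }  — shift
  I5: { [S → c B . x] }  — shift
  I6: { [B → y . -] }  — shift
  I7: { [B → y - .] }  — reduce
  I8: { [S → c B x .] }  — reduce
  I9: { [L → A . y B] }  — shift
  I10: { [A → . -], [S → . A L S], [S → . A L], [S → . c B x], [S → A L . S], [S → A L .] }  — shift, reduce
  I11: { [L → c . -] }  — shift
  I12: { [L → id . id S], [L → id . y] }  — shift
  I13: { [A → . -], [L → id id . S], [S → . A L S], [S → . A L], [S → . c B x] }  — shift
  I14: { [L → id y .] }  — reduce
  I15: { [L → id id S .] }  — reduce
  I16: { [L → c - .] }  — reduce
  I17: { [S → A L S .] }  — reduce
  I18: { [B → . y -], [L → A y . B] }  — shift
  I19: { [L → A y B .] }  — reduce

No state contains more than one complete item.

Answer: No reduce-reduce conflicts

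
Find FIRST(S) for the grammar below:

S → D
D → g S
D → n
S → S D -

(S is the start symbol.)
{ 'g', 'n' }

To compute FIRST(S), examine every production with S on the left-hand side, reading each right-hand side left to right until a non-nullable symbol is reached.

FIRST sets of the other non-terminals involved (by the same procedure, iterated to a fixed point):
  FIRST(D) = { 'g', 'n' }

From S → D:
  - D is a non-terminal: add FIRST(D) \ {ε} = { 'g', 'n' }
    D is not nullable, so stop
From S → S D -:
  - S is the symbol being defined: contributes nothing new
    S is not nullable, so stop

Collecting: FIRST(S) = { 'g', 'n' }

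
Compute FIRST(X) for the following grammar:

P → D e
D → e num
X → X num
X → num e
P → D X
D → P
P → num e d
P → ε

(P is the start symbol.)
{ 'num' }

To compute FIRST(X), examine every production with X on the left-hand side, reading each right-hand side left to right until a non-nullable symbol is reached.

From X → X num:
  - X is the symbol being defined: contributes nothing new
    X is not nullable, so stop
From X → num e:
  - num is a terminal: add 'num' and stop

Collecting: FIRST(X) = { 'num' }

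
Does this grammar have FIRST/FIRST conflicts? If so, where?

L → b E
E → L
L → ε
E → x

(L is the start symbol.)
No FIRST/FIRST conflicts.

A FIRST/FIRST conflict occurs when two productions N → α and N → β for the same non-terminal have FIRST(α) ∩ FIRST(β) ≠ ∅ (with ε ∈ FIRST of a nullable right-hand side, so two nullable alternatives also conflict).

FIRST sets of the non-terminals at (or reachable through a nullable prefix from) the front of some alternative:
  FIRST(L) = { 'b', ε }

Productions for L:
  L → b E: FIRST = { 'b' }
  L → ε: FIRST = { ε }
Productions for E:
  E → L: FIRST = { 'b', ε }
  E → x: FIRST = { 'x' }

All alternatives of each non-terminal have pairwise disjoint FIRST sets.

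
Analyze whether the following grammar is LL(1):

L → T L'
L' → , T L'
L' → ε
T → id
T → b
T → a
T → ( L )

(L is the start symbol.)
Yes, the grammar is LL(1).

Relevant sets:
  FOLLOW(L') = { $, ')' }

For L':
  PREDICT(L' → ',' T L') = { ',' }
  PREDICT(L' → ε) = { $, ')' }
For T:
  PREDICT(T → id) = { 'id' }
  PREDICT(T → b) = { 'b' }
  PREDICT(T → a) = { 'a' }
  PREDICT(T → '(' L ')') = { '(' }
L has a single production, so nothing to check there.

All predict sets are disjoint. The grammar IS LL(1).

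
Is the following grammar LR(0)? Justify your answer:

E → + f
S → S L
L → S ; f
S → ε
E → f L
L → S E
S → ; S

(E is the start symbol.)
No. Shift-reduce conflict between [S → .] and [S → . ; S]

A grammar is LR(0) if no state in the canonical LR(0) collection has:
  - both a shift item (dot before a terminal) and a complete item (shift-reduce conflict), or
  - two or more complete items (reduce-reduce conflict; the accept item [E' → E .] counts as a complete item here).

Augment with E' → E and build the canonical LR(0) collection (I0 = CLOSURE({[E' → . E]}), then GOTO on every symbol after a dot until no new states appear). It has 13 states:
  I0: { [E → . + f], [E → . f L], [E' → . E] }  — shift
  I1: { [E → + . f] }  — shift
  I2: { [E' → E .] }  — accept
  I3: { [E → f . L], [L → . S ; f], [L → . S E], [S → . ; S], [S → . S L], [S → .] }  — shift, reduce
  I4: { [S → . ; S], [S → . S L], [S → .], [S → ; . S] }  — shift, reduce
  I5: { [E → f L .] }  — reduce
  I6: { [E → . + f], [E → . f L], [L → . S ; f], [L → . S E], [L → S . ; f], [L → S . E], [S → . ; S], [S → . S L], [S → .], [S → S . L] }  — shift, reduce
  I7: { [L → S ; . f], [S → . ; S], [S → . S L], [S → .], [S → ; . S] }  — shift, reduce
  I8: { [L → S E .] }  — reduce
  I9: { [S → S L .] }  — reduce
  I10: { [L → . S ; f], [L → . S E], [S → . ; S], [S → . S L], [S → .], [S → ; S .], [S → S . L] }  — shift, 2 reduces
  I11: { [L → S ; f .] }  — reduce
  I12: { [E → + f .] }  — reduce

Conflict in state I3:
  Shift-reduce conflict between [S → .] and [S → . ; S]
So the grammar is NOT LR(0).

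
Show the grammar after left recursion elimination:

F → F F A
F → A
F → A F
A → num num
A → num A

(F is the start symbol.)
F → A F'
F → A F F'
F' → F A F'
F' → ε
A → num num
A → num A

F is directly left-recursive. The standard transformation for
  A → A α₁ | ... | A α_m | β₁ | ... | β_n
is
  A  → β₁ A' | ... | β_n A'
  A' → α₁ A' | ... | α_m A' | ε

F → A becomes F → A F'
F → A F becomes F → A F F'
F → F F A becomes F' → F A F'
Add F' → ε

Productions for other non-terminals are unchanged:
  A → num num
  A → num A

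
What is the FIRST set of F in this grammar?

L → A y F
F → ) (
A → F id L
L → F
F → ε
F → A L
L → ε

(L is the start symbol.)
{ ')', 'id', ε }

To compute FIRST(F), examine every production with F on the left-hand side, reading each right-hand side left to right until a non-nullable symbol is reached.

FIRST sets of the other non-terminals involved (by the same procedure, iterated to a fixed point):
  FIRST(A) = { ')', 'id' }

From F → ) (:
  - ')' is a terminal: add ')' and stop
From F → ε:
  - ε-production, so ε ∈ FIRST(F)
From F → A L:
  - A is a non-terminal: add FIRST(A) \ {ε} = { ')', 'id' }
    A is not nullable, so stop

Collecting: FIRST(F) = { ')', 'id', ε }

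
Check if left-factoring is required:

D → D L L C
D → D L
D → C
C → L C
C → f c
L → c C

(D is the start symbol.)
Yes, D has productions with common prefix 'D L'

Left-factoring is needed when two productions for the same non-terminal
share a common prefix on the right-hand side.

Productions for D:
  D → D L L C
  D → D L
  D → C
Productions for C:
  C → L C
  C → f c

Found common prefix 'D L' in productions for D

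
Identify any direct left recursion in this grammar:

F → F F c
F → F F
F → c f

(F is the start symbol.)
F → F F c: LEFT RECURSIVE (starts with F)
F → F F: LEFT RECURSIVE (starts with F)
F → c f: starts with c

The grammar has direct left recursion on: F.

Answer: Yes, F is left-recursive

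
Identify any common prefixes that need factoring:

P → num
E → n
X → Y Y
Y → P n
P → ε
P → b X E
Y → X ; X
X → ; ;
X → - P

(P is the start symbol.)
Left-factoring is needed when two productions for the same non-terminal
share a common prefix on the right-hand side.

Productions for P:
  P → num
  P → ε
  P → b X E
Productions for X:
  X → Y Y
  X → ; ;
  X → - P
Productions for Y:
  Y → P n
  Y → X ; X

No common prefixes found.

Answer: No, left-factoring is not needed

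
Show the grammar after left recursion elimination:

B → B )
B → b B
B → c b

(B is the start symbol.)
B is directly left-recursive. The standard transformation for
  A → A α₁ | ... | A α_m | β₁ | ... | β_n
is
  A  → β₁ A' | ... | β_n A'
  A' → α₁ A' | ... | α_m A' | ε

B → b B becomes B → b B B'
B → c b becomes B → c b B'
B → B ) becomes B' → ) B'
Add B' → ε

Resulting grammar:
B → b B B'
B → c b B'
B' → ) B'
B' → ε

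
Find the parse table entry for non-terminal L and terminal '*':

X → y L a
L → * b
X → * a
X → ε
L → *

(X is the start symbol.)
To find M[L, '*'], we find productions for L where '*' is in the predict set (PREDICT(N → α) = (FIRST(α) \ {ε}) ∪ (FOLLOW(N) if α ⇒* ε)).

L → * b: PREDICT = { '*' }
  '*' is in predict set, so this production goes in M[L, '*']
L → *: PREDICT = { '*' }
  '*' is in predict set, so this production goes in M[L, '*']

M[L, '*'] = L → * b, L → *  (a multiply-defined cell — the grammar is not LL(1))

Answer: L → * b, L → *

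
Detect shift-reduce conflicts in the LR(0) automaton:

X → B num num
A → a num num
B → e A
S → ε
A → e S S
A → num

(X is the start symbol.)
A shift-reduce conflict occurs when an LR(0) state has both:
  - a complete (reduce) item [A → α .] (dot at the end), and
  - a shift item [B → β . c γ] (dot before a terminal).

Augment with X' → X and build the canonical LR(0) collection (I0 = CLOSURE({[X' → . X]}), then GOTO on every symbol after a dot until no new states appear). It has 14 states:
  I0: { [B → . e A], [X → . B num num], [X' → . X] }  — shift
  I1: { [X → B . num num] }  — shift
  I2: { [X' → X .] }  — accept
  I3: { [A → . a num num], [A → . e S S], [A → . num], [B → e . A] }  — shift
  I4: { [B → e A .] }  — reduce
  I5: { [A → a . num num] }  — shift
  I6: { [A → e . S S], [S → .] }  — reduce
  I7: { [A → num .] }  — reduce
  I8: { [A → e S . S], [S → .] }  — reduce
  I9: { [A → e S S .] }  — reduce
  I10: { [A → a num . num] }  — shift
  I11: { [A → a num num .] }  — reduce
  I12: { [X → B num . num] }  — shift
  I13: { [X → B num num .] }  — reduce

No state contains both a complete item and a shift item.

Answer: No shift-reduce conflicts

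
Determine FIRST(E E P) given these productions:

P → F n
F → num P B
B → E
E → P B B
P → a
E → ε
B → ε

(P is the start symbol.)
FIRST sets of the non-terminals involved (from the grammar, by fixed-point iteration):
  FIRST(E) = { 'a', 'num', ε }
  FIRST(P) = { 'a', 'num' }

To compute FIRST(E E P), process the symbols left to right:
Symbol E is a non-terminal. Add FIRST(E) \ {ε} = { 'a', 'num' }
E is nullable (ε ∈ FIRST(E)), continue to the next symbol.
Symbol E is a non-terminal. Add FIRST(E) \ {ε} = { 'a', 'num' }
E is nullable (ε ∈ FIRST(E)), continue to the next symbol.
Symbol P is a non-terminal. Add FIRST(P) \ {ε} = { 'a', 'num' }
P is not nullable (ε ∉ FIRST(P)), so stop here.
FIRST(E E P) = { 'a', 'num' }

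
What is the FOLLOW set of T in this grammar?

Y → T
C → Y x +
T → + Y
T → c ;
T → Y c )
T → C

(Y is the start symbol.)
{ $, 'c', 'x' }

To compute FOLLOW(T), find every occurrence of T on a right-hand side N → α T β: add FIRST(β) \ {ε}, and if β is empty or nullable also add FOLLOW(N). Iterate to a fixed point.

In Y → T: T is at the end, add FOLLOW(Y)

The FOLLOW sets referred to above (computed the same way, to a fixed point):
  FOLLOW(Y) = { $, 'c', 'x' }

Taking the union: FOLLOW(T) = { $, 'c', 'x' }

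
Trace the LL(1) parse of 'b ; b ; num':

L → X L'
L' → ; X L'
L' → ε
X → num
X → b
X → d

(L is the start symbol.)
LL(1) parsing maintains a stack (initially the start symbol over $) and the input. At each step: if the stack top is a terminal, match it against the current input token; if it is a non-terminal N, replace it with the RHS of M[N, lookahead] (the unique production whose predict set contains the lookahead).

Stack is shown with the top on the left.

Stack     Input          Action
-------------------------------
L $       b ; b ; num $  output L → X L'
X L' $    b ; b ; num $  output X → b
b L' $    b ; b ; num $  match 'b'
L' $      ; b ; num $    output L' → ; X L'
; X L' $  ; b ; num $    match ';'
X L' $    b ; num $      output X → b
b L' $    b ; num $      match 'b'
L' $      ; num $        output L' → ; X L'
; X L' $  ; num $        match ';'
X L' $    num $          output X → num
num L' $  num $          match 'num'
L' $      $              output L' → ε
$         $              accept

The string is accepted.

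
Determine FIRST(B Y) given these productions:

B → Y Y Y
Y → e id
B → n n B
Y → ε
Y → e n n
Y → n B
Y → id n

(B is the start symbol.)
{ 'e', 'id', 'n', ε }

FIRST sets of the non-terminals involved (from the grammar, by fixed-point iteration):
  FIRST(B) = { 'e', 'id', 'n', ε }
  FIRST(Y) = { 'e', 'id', 'n', ε }

To compute FIRST(B Y), process the symbols left to right:
Symbol B is a non-terminal. Add FIRST(B) \ {ε} = { 'e', 'id', 'n' }
B is nullable (ε ∈ FIRST(B)), continue to the next symbol.
Symbol Y is a non-terminal. Add FIRST(Y) \ {ε} = { 'e', 'id', 'n' }
Y is nullable (ε ∈ FIRST(Y)), continue to the next symbol.
All symbols are nullable, so ε is in the result.
FIRST(B Y) = { 'e', 'id', 'n', ε }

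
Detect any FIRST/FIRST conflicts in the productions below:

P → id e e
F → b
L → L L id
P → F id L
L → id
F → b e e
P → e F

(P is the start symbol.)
A FIRST/FIRST conflict occurs when two productions N → α and N → β for the same non-terminal have FIRST(α) ∩ FIRST(β) ≠ ∅ (with ε ∈ FIRST of a nullable right-hand side, so two nullable alternatives also conflict).

FIRST sets of the non-terminals at (or reachable through a nullable prefix from) the front of some alternative:
  FIRST(F) = { 'b' }
  FIRST(L) = { 'id' }

Productions for P:
  P → id e e: FIRST = { 'id' }
  P → F id L: FIRST = { 'b' }
  P → e F: FIRST = { 'e' }
Productions for F:
  F → b: FIRST = { 'b' }
  F → b e e: FIRST = { 'b' }
Productions for L:
  L → L L id: FIRST = { 'id' }
  L → id: FIRST = { 'id' }

Conflict for F: F → b and F → b e e
  Overlap: { 'b' }
Conflict for L: L → L L id and L → id
  Overlap: { 'id' }

Answer: Yes. F → b / F → b e e on { 'b' }; L → L L id / L → id on { 'id' }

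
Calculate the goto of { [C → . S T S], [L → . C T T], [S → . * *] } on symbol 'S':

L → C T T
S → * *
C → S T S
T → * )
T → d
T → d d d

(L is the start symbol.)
{ [C → S . T S], [T → . * )], [T → . d d d], [T → . d] }

GOTO(I, 'S') = CLOSURE({ [A → αX.β] : [A → α.Xβ] ∈ I, X = 'S' })

Items with dot before 'S', with the dot advanced:
  [C → . S T S] → [C → S . T S]
Closure of the advanced items:
  [C → S . T S] has the dot before T: add [T → . * )], [T → . d], [T → . d d d]

GOTO = { [C → S . T S], [T → . * )], [T → . d d d], [T → . d] }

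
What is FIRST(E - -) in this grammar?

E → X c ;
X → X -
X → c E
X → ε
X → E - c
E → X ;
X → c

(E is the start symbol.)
FIRST sets of the non-terminals involved (from the grammar, by fixed-point iteration):
  FIRST(E) = { '-', ';', 'c' }

To compute FIRST(E - -), process the symbols left to right:
Symbol E is a non-terminal. Add FIRST(E) \ {ε} = { '-', ';', 'c' }
E is not nullable (ε ∉ FIRST(E)), so stop here.
FIRST(E - -) = { '-', ';', 'c' }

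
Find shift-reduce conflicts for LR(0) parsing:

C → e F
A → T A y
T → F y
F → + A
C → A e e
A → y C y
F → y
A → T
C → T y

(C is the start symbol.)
A shift-reduce conflict occurs when an LR(0) state has both:
  - a complete (reduce) item [A → α .] (dot at the end), and
  - a shift item [B → β . c γ] (dot before a terminal).

Augment with C' → C and build the canonical LR(0) collection (I0 = CLOSURE({[C' → . C]}), then GOTO on every symbol after a dot until no new states appear). It has 20 states:
  I0: { [A → . T A y], [A → . T], [A → . y C y], [C → . A e e], [C → . T y], [C → . e F], [C' → . C], [F → . + A], [F → . y], [T → . F y] }  — shift
  I1: { [A → . T A y], [A → . T], [A → . y C y], [F → + . A], [F → . + A], [F → . y], [T → . F y] }  — shift
  I2: { [C → A . e e] }  — shift
  I3: { [C' → C .] }  — accept
  I4: { [T → F . y] }  — shift
  I5: { [A → . T A y], [A → . T], [A → . y C y], [A → T . A y], [A → T .], [C → T . y], [F → . + A], [F → . y], [T → . F y] }  — shift, reduce
  I6: { [C → e . F], [F → . + A], [F → . y] }  — shift
  I7: { [A → . T A y], [A → . T], [A → . y C y], [A → y . C y], [C → . A e e], [C → . T y], [C → . e F], [F → . + A], [F → . y], [F → y .], [T → . F y] }  — shift, reduce
  I8: { [A → y C . y] }  — shift
  I9: { [A → y C y .] }  — reduce
  I10: { [C → e F .] }  — reduce
  I11: { [F → y .] }  — reduce
  I12: { [A → T A . y] }  — shift
  I13: { [A → . T A y], [A → . T], [A → . y C y], [A → T . A y], [A → T .], [F → . + A], [F → . y], [T → . F y] }  — shift, reduce
  I14: { [A → . T A y], [A → . T], [A → . y C y], [A → y . C y], [C → . A e e], [C → . T y], [C → . e F], [C → T y .], [F → . + A], [F → . y], [F → y .], [T → . F y] }  — shift, 2 reduces
  I15: { [A → T A y .] }  — reduce
  I16: { [T → F y .] }  — reduce
  I17: { [C → A e . e] }  — shift
  I18: { [C → A e e .] }  — reduce
  I19: { [F → + A .] }  — reduce

I5 contains reduce item [A → T .] and shift items [A → . y C y], [C → T . y], [F → . + A], [F → . y] — shift-reduce conflict.
I7 contains reduce item [F → y .] and shift items [A → . y C y], [C → . e F], [F → . + A], [F → . y] — shift-reduce conflict.
I13 contains reduce item [A → T .] and shift items [A → . y C y], [F → . + A], [F → . y] — shift-reduce conflict.
I14 contains reduce items [C → T y .], [F → y .] and shift items [A → . y C y], [C → . e F], [F → . + A], [F → . y] — shift-reduce conflict.

Answer: Yes — I5: [A → T .] vs [A → . y C y]; I7: [F → y .] vs [A → . y C y]; I13: [A → T .] vs [A → . y C y]; I14: [C → T y .] vs [A → . y C y]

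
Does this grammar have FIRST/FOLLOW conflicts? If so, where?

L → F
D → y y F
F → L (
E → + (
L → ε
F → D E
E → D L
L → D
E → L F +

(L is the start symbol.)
Yes. L → F with FOLLOW(L) on { '(', 'y' }; L → D with FOLLOW(L) on { 'y' }

Nullable non-terminals: L.
FIRST sets used below: FIRST(F) = { '(', 'y' }, FIRST(D) = { 'y' }

L: nullable alternative(s) L → ε; FOLLOW(L) = { $, '(', '+', 'y' }
  L → F: FIRST \ {ε} = { '(', 'y' } — overlaps FOLLOW(L) on { '(', 'y' }: CONFLICT
  L → ε: FIRST \ {ε} = { } — this is the only nullable alternative, skip
  L → D: FIRST \ {ε} = { 'y' } — overlaps FOLLOW(L) on { 'y' }: CONFLICT

D, E, F have no nullable alternative, so no FIRST/FOLLOW check is needed there.

So the grammar has 2 FIRST/FOLLOW conflicts (marked CONFLICT above).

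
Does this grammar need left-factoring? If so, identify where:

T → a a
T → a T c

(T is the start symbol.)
Left-factoring is needed when two productions for the same non-terminal
share a common prefix on the right-hand side.

Productions for T:
  T → a a
  T → a T c

Found common prefix 'a' in productions for T

Answer: Yes, T has productions with common prefix 'a'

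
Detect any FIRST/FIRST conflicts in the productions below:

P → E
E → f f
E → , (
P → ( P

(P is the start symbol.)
No FIRST/FIRST conflicts.

FIRST sets of the non-terminals at (or reachable through a nullable prefix from) the front of some alternative:
  FIRST(E) = { ',', 'f' }

Productions for P:
  P → E: FIRST = { ',', 'f' }
  P → ( P: FIRST = { '(' }
Productions for E:
  E → f f: FIRST = { 'f' }
  E → , (: FIRST = { ',' }

All alternatives of each non-terminal have pairwise disjoint FIRST sets.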